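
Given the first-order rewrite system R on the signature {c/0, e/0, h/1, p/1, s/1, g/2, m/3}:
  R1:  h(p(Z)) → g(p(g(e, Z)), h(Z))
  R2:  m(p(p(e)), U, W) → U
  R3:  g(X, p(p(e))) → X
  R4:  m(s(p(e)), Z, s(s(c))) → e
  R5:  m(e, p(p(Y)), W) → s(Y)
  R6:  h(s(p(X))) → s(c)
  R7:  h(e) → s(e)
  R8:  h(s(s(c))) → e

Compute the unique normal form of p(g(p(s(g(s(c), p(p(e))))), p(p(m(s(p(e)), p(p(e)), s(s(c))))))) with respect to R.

1. p(g(p(s(g(s(c), p(p(e))))), p(p(m(s(p(e)), p(p(e)), s(s(c)))))))  →  p(g(p(s(s(c))), p(p(m(s(p(e)), p(p(e)), s(s(c)))))))   [R3 at 1.1.1.1]
2. p(g(p(s(s(c))), p(p(m(s(p(e)), p(p(e)), s(s(c)))))))  →  p(g(p(s(s(c))), p(p(e))))   [R4 at 1.2.1.1]
3. p(g(p(s(s(c))), p(p(e))))  →  p(p(s(s(c))))   [R3 at 1]

p(p(s(s(c))))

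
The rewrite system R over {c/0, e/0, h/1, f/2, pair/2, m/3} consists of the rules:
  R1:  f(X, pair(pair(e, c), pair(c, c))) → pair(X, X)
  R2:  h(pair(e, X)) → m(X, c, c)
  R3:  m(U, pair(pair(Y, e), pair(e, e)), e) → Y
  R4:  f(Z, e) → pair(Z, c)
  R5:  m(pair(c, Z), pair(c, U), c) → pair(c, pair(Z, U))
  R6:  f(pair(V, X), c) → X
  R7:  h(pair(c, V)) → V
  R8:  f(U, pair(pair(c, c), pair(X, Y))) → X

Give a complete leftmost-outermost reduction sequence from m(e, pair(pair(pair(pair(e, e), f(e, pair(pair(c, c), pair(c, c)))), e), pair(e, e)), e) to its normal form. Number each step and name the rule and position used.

pair(pair(e, e), c)

1. m(e, pair(pair(pair(pair(e, e), f(e, pair(pair(c, c), pair(c, c)))), e), pair(e, e)), e)  →  pair(pair(e, e), f(e, pair(pair(c, c), pair(c, c))))   [R3 at ε]
2. pair(pair(e, e), f(e, pair(pair(c, c), pair(c, c))))  →  pair(pair(e, e), c)   [R8 at 2]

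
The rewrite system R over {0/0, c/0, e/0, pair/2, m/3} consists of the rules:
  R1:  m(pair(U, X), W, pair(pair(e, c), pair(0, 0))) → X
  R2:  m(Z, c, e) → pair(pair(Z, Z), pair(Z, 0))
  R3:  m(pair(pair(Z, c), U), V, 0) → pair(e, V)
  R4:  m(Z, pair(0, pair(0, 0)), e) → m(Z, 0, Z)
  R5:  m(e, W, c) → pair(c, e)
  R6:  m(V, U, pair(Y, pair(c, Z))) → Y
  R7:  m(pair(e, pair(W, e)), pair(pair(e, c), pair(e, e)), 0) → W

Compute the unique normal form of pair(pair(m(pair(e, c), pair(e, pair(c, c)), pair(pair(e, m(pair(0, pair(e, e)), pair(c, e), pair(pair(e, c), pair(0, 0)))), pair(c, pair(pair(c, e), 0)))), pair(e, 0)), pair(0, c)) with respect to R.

1. pair(pair(m(pair(e, c), pair(e, pair(c, c)), pair(pair(e, m(pair(0, pair(e, e)), pair(c, e), pair(pair(e, c), pair(0, 0)))), pair(c, pair(pair(c, e), 0)))), pair(e, 0)), pair(0, c))  →  pair(pair(pair(e, m(pair(0, pair(e, e)), pair(c, e), pair(pair(e, c), pair(0, 0)))), pair(e, 0)), pair(0, c))   [R6 at 1.1]
2. pair(pair(pair(e, m(pair(0, pair(e, e)), pair(c, e), pair(pair(e, c), pair(0, 0)))), pair(e, 0)), pair(0, c))  →  pair(pair(pair(e, pair(e, e)), pair(e, 0)), pair(0, c))   [R1 at 1.1.2]

pair(pair(pair(e, pair(e, e)), pair(e, 0)), pair(0, c))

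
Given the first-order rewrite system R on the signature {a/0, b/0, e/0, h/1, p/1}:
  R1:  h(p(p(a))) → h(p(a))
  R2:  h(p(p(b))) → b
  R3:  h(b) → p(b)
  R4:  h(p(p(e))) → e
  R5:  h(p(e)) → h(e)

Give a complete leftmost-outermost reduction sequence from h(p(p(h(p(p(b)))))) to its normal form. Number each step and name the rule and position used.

b

1. h(p(p(h(p(p(b))))))  →  h(p(p(b)))   [R2 at 1.1.1]
2. h(p(p(b)))  →  b   [R2 at ε]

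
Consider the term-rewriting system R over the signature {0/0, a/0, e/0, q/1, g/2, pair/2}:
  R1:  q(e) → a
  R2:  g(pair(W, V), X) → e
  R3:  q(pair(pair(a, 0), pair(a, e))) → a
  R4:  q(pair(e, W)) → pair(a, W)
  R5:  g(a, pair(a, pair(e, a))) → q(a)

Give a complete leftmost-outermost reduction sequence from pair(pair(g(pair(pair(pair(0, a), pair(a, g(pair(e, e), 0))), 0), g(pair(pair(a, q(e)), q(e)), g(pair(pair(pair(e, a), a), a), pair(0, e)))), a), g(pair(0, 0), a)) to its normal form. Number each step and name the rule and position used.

pair(pair(e, a), e)

1. pair(pair(g(pair(pair(pair(0, a), pair(a, g(pair(e, e), 0))), 0), g(pair(pair(a, q(e)), q(e)), g(pair(pair(pair(e, a), a), a), pair(0, e)))), a), g(pair(0, 0), a))  →  pair(pair(e, a), g(pair(0, 0), a))   [R2 at 1.1]
2. pair(pair(e, a), g(pair(0, 0), a))  →  pair(pair(e, a), e)   [R2 at 2]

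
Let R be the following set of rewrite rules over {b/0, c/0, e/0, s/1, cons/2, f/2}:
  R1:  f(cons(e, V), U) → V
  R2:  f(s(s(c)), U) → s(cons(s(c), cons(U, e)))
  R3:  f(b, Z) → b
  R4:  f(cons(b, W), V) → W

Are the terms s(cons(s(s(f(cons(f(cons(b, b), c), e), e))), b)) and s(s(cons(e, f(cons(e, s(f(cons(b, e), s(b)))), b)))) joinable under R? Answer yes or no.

no — NF(t₁) = s(cons(s(s(e)), b)), NF(t₂) = s(s(cons(e, s(e))))

Reduce t₁ = s(cons(s(s(f(cons(f(cons(b, b), c), e), e))), b)):
1. s(cons(s(s(f(cons(f(cons(b, b), c), e), e))), b))  →  s(cons(s(s(f(cons(b, e), e))), b))   [R4 at 1.1.1.1.1.1]
2. s(cons(s(s(f(cons(b, e), e))), b))  →  s(cons(s(s(e)), b))   [R4 at 1.1.1.1]

Reduce t₂ = s(s(cons(e, f(cons(e, s(f(cons(b, e), s(b)))), b)))):
1. s(s(cons(e, f(cons(e, s(f(cons(b, e), s(b)))), b))))  →  s(s(cons(e, s(f(cons(b, e), s(b))))))   [R1 at 1.1.2]
2. s(s(cons(e, s(f(cons(b, e), s(b))))))  →  s(s(cons(e, s(e))))   [R4 at 1.1.2.1]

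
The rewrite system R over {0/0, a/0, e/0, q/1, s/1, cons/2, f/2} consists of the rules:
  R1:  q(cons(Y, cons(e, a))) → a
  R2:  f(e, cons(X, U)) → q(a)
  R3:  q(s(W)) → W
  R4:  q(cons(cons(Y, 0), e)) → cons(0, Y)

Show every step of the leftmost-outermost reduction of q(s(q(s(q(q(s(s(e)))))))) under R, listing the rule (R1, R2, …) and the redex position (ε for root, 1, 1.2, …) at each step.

e

1. q(s(q(s(q(q(s(s(e))))))))  →  q(s(q(q(s(s(e))))))   [R3 at ε]
2. q(s(q(q(s(s(e))))))  →  q(q(s(s(e))))   [R3 at ε]
3. q(q(s(s(e))))  →  q(s(e))   [R3 at 1]
4. q(s(e))  →  e   [R3 at ε]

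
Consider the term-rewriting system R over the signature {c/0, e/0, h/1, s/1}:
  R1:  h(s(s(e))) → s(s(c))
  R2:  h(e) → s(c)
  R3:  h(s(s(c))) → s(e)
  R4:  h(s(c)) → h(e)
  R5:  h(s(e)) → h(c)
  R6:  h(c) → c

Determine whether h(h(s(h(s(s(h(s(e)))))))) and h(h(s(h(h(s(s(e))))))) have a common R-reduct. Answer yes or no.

yes — NF(t₁) = s(e), NF(t₂) = s(e)

Reduce t₁ = h(h(s(h(s(s(h(s(e)))))))):
1. h(h(s(h(s(s(h(s(e))))))))  →  h(h(s(h(s(s(h(c)))))))   [R5 at 1.1.1.1.1.1]
2. h(h(s(h(s(s(h(c)))))))  →  h(h(s(h(s(s(c))))))   [R6 at 1.1.1.1.1.1]
3. h(h(s(h(s(s(c))))))  →  h(h(s(s(e))))   [R3 at 1.1.1]
4. h(h(s(s(e))))  →  h(s(s(c)))   [R1 at 1]
5. h(s(s(c)))  →  s(e)   [R3 at ε]

Reduce t₂ = h(h(s(h(h(s(s(e))))))):
1. h(h(s(h(h(s(s(e)))))))  →  h(h(s(h(s(s(c))))))   [R1 at 1.1.1.1]
2. h(h(s(h(s(s(c))))))  →  h(h(s(s(e))))   [R3 at 1.1.1]
3. h(h(s(s(e))))  →  h(s(s(c)))   [R1 at 1]
4. h(s(s(c)))  →  s(e)   [R3 at ε]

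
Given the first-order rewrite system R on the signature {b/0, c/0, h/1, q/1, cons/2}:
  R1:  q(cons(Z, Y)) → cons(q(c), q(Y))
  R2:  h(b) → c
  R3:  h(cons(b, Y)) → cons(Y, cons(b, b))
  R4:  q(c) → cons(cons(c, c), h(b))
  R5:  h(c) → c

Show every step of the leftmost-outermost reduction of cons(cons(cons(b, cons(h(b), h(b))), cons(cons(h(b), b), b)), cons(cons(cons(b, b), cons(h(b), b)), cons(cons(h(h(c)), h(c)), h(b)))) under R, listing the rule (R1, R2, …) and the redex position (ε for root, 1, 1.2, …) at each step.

1. cons(cons(cons(b, cons(h(b), h(b))), cons(cons(h(b), b), b)), cons(cons(cons(b, b), cons(h(b), b)), cons(cons(h(h(c)), h(c)), h(b))))  →  cons(cons(cons(b, cons(c, h(b))), cons(cons(h(b), b), b)), cons(cons(cons(b, b), cons(h(b), b)), cons(cons(h(h(c)), h(c)), h(b))))   [R2 at 1.1.2.1]
2. cons(cons(cons(b, cons(c, h(b))), cons(cons(h(b), b), b)), cons(cons(cons(b, b), cons(h(b), b)), cons(cons(h(h(c)), h(c)), h(b))))  →  cons(cons(cons(b, cons(c, c)), cons(cons(h(b), b), b)), cons(cons(cons(b, b), cons(h(b), b)), cons(cons(h(h(c)), h(c)), h(b))))   [R2 at 1.1.2.2]
3. cons(cons(cons(b, cons(c, c)), cons(cons(h(b), b), b)), cons(cons(cons(b, b), cons(h(b), b)), cons(cons(h(h(c)), h(c)), h(b))))  →  cons(cons(cons(b, cons(c, c)), cons(cons(c, b), b)), cons(cons(cons(b, b), cons(h(b), b)), cons(cons(h(h(c)), h(c)), h(b))))   [R2 at 1.2.1.1]
4. cons(cons(cons(b, cons(c, c)), cons(cons(c, b), b)), cons(cons(cons(b, b), cons(h(b), b)), cons(cons(h(h(c)), h(c)), h(b))))  →  cons(cons(cons(b, cons(c, c)), cons(cons(c, b), b)), cons(cons(cons(b, b), cons(c, b)), cons(cons(h(h(c)), h(c)), h(b))))   [R2 at 2.1.2.1]
5. cons(cons(cons(b, cons(c, c)), cons(cons(c, b), b)), cons(cons(cons(b, b), cons(c, b)), cons(cons(h(h(c)), h(c)), h(b))))  →  cons(cons(cons(b, cons(c, c)), cons(cons(c, b), b)), cons(cons(cons(b, b), cons(c, b)), cons(cons(h(c), h(c)), h(b))))   [R5 at 2.2.1.1.1]
6. cons(cons(cons(b, cons(c, c)), cons(cons(c, b), b)), cons(cons(cons(b, b), cons(c, b)), cons(cons(h(c), h(c)), h(b))))  →  cons(cons(cons(b, cons(c, c)), cons(cons(c, b), b)), cons(cons(cons(b, b), cons(c, b)), cons(cons(c, h(c)), h(b))))   [R5 at 2.2.1.1]
7. cons(cons(cons(b, cons(c, c)), cons(cons(c, b), b)), cons(cons(cons(b, b), cons(c, b)), cons(cons(c, h(c)), h(b))))  →  cons(cons(cons(b, cons(c, c)), cons(cons(c, b), b)), cons(cons(cons(b, b), cons(c, b)), cons(cons(c, c), h(b))))   [R5 at 2.2.1.2]
8. cons(cons(cons(b, cons(c, c)), cons(cons(c, b), b)), cons(cons(cons(b, b), cons(c, b)), cons(cons(c, c), h(b))))  →  cons(cons(cons(b, cons(c, c)), cons(cons(c, b), b)), cons(cons(cons(b, b), cons(c, b)), cons(cons(c, c), c)))   [R2 at 2.2.2]

cons(cons(cons(b, cons(c, c)), cons(cons(c, b), b)), cons(cons(cons(b, b), cons(c, b)), cons(cons(c, c), c)))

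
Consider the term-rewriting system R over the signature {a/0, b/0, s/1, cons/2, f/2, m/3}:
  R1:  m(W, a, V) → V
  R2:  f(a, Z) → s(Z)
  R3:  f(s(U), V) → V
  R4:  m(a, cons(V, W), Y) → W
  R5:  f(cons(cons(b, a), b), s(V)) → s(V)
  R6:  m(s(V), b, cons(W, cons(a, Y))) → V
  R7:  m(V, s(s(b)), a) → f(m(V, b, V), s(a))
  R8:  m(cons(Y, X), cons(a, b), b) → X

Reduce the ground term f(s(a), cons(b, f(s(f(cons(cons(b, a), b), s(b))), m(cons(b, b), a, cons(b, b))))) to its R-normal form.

cons(b, cons(b, b))

1. f(s(a), cons(b, f(s(f(cons(cons(b, a), b), s(b))), m(cons(b, b), a, cons(b, b)))))  →  cons(b, f(s(f(cons(cons(b, a), b), s(b))), m(cons(b, b), a, cons(b, b))))   [R3 at ε]
2. cons(b, f(s(f(cons(cons(b, a), b), s(b))), m(cons(b, b), a, cons(b, b))))  →  cons(b, m(cons(b, b), a, cons(b, b)))   [R3 at 2]
3. cons(b, m(cons(b, b), a, cons(b, b)))  →  cons(b, cons(b, b))   [R1 at 2]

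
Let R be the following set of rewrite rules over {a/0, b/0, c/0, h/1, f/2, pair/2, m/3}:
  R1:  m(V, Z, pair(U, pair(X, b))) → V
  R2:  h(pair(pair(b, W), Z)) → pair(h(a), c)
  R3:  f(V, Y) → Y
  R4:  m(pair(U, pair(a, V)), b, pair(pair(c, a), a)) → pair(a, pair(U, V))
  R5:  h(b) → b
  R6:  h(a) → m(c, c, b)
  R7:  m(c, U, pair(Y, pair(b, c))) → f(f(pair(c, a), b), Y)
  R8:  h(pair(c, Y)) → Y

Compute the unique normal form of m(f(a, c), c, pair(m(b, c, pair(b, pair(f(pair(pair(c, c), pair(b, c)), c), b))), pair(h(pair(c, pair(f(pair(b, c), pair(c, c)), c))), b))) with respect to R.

1. m(f(a, c), c, pair(m(b, c, pair(b, pair(f(pair(pair(c, c), pair(b, c)), c), b))), pair(h(pair(c, pair(f(pair(b, c), pair(c, c)), c))), b)))  →  f(a, c)   [R1 at ε]
2. f(a, c)  →  c   [R3 at ε]

c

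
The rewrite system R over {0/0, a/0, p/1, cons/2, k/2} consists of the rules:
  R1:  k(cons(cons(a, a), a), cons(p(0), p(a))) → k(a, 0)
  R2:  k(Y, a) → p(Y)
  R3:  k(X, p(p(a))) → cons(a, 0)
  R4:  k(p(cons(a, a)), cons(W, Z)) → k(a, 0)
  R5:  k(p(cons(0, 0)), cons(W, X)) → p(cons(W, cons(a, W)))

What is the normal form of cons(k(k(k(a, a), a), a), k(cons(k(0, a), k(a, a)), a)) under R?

1. cons(k(k(k(a, a), a), a), k(cons(k(0, a), k(a, a)), a))  →  cons(p(k(k(a, a), a)), k(cons(k(0, a), k(a, a)), a))   [R2 at 1]
2. cons(p(k(k(a, a), a)), k(cons(k(0, a), k(a, a)), a))  →  cons(p(p(k(a, a))), k(cons(k(0, a), k(a, a)), a))   [R2 at 1.1]
3. cons(p(p(k(a, a))), k(cons(k(0, a), k(a, a)), a))  →  cons(p(p(p(a))), k(cons(k(0, a), k(a, a)), a))   [R2 at 1.1.1]
4. cons(p(p(p(a))), k(cons(k(0, a), k(a, a)), a))  →  cons(p(p(p(a))), p(cons(k(0, a), k(a, a))))   [R2 at 2]
5. cons(p(p(p(a))), p(cons(k(0, a), k(a, a))))  →  cons(p(p(p(a))), p(cons(p(0), k(a, a))))   [R2 at 2.1.1]
6. cons(p(p(p(a))), p(cons(p(0), k(a, a))))  →  cons(p(p(p(a))), p(cons(p(0), p(a))))   [R2 at 2.1.2]

cons(p(p(p(a))), p(cons(p(0), p(a))))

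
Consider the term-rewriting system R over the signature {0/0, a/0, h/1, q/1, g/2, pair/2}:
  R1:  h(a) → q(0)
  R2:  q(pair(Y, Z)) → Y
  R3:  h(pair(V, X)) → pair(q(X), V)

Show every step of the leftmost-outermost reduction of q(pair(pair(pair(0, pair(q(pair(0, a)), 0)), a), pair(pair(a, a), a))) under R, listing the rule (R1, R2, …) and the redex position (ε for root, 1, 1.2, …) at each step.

pair(pair(0, pair(0, 0)), a)

1. q(pair(pair(pair(0, pair(q(pair(0, a)), 0)), a), pair(pair(a, a), a)))  →  pair(pair(0, pair(q(pair(0, a)), 0)), a)   [R2 at ε]
2. pair(pair(0, pair(q(pair(0, a)), 0)), a)  →  pair(pair(0, pair(0, 0)), a)   [R2 at 1.2.1]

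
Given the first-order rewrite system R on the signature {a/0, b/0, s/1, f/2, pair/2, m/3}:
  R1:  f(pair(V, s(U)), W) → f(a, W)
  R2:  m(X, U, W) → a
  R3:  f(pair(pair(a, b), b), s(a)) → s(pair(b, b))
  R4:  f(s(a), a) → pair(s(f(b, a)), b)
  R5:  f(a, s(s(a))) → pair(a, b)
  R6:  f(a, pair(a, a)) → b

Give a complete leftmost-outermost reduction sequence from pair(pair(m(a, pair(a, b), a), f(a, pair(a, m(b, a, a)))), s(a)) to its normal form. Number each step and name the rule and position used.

1. pair(pair(m(a, pair(a, b), a), f(a, pair(a, m(b, a, a)))), s(a))  →  pair(pair(a, f(a, pair(a, m(b, a, a)))), s(a))   [R2 at 1.1]
2. pair(pair(a, f(a, pair(a, m(b, a, a)))), s(a))  →  pair(pair(a, f(a, pair(a, a))), s(a))   [R2 at 1.2.2.2]
3. pair(pair(a, f(a, pair(a, a))), s(a))  →  pair(pair(a, b), s(a))   [R6 at 1.2]

pair(pair(a, b), s(a))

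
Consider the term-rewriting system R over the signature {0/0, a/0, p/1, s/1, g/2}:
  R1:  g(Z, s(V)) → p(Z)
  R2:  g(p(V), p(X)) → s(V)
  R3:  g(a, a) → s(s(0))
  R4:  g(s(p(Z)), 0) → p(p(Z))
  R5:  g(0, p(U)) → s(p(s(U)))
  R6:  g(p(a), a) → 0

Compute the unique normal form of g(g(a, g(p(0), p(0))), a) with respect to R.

0

1. g(g(a, g(p(0), p(0))), a)  →  g(g(a, s(0)), a)   [R2 at 1.2]
2. g(g(a, s(0)), a)  →  g(p(a), a)   [R1 at 1]
3. g(p(a), a)  →  0   [R6 at ε]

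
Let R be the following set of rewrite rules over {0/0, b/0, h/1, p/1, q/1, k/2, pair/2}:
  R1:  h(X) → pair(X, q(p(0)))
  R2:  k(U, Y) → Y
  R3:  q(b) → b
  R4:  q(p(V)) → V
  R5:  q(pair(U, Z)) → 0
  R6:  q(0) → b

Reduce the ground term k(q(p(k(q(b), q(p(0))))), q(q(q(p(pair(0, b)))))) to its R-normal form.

b

1. k(q(p(k(q(b), q(p(0))))), q(q(q(p(pair(0, b))))))  →  q(q(q(p(pair(0, b)))))   [R2 at ε]
2. q(q(q(p(pair(0, b)))))  →  q(q(pair(0, b)))   [R4 at 1.1]
3. q(q(pair(0, b)))  →  q(0)   [R5 at 1]
4. q(0)  →  b   [R6 at ε]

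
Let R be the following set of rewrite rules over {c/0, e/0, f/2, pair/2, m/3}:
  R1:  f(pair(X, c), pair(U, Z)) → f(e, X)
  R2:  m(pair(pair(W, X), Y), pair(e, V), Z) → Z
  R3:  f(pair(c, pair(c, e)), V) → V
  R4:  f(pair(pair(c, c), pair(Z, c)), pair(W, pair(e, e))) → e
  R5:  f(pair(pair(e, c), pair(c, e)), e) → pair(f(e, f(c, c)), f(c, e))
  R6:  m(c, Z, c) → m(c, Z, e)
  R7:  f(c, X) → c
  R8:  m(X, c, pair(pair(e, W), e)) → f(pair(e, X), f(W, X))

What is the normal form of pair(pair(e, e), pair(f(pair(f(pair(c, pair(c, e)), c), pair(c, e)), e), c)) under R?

pair(pair(e, e), pair(e, c))

1. pair(pair(e, e), pair(f(pair(f(pair(c, pair(c, e)), c), pair(c, e)), e), c))  →  pair(pair(e, e), pair(f(pair(c, pair(c, e)), e), c))   [R3 at 2.1.1.1]
2. pair(pair(e, e), pair(f(pair(c, pair(c, e)), e), c))  →  pair(pair(e, e), pair(e, c))   [R3 at 2.1]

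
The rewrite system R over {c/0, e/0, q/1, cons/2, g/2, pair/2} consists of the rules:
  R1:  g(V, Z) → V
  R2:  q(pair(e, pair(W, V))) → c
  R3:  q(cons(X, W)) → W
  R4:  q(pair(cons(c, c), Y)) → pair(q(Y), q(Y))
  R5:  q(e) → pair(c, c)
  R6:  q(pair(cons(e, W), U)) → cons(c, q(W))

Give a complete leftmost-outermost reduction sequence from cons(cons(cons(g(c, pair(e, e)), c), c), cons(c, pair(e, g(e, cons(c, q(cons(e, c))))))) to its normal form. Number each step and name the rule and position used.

cons(cons(cons(c, c), c), cons(c, pair(e, e)))

1. cons(cons(cons(g(c, pair(e, e)), c), c), cons(c, pair(e, g(e, cons(c, q(cons(e, c)))))))  →  cons(cons(cons(c, c), c), cons(c, pair(e, g(e, cons(c, q(cons(e, c)))))))   [R1 at 1.1.1]
2. cons(cons(cons(c, c), c), cons(c, pair(e, g(e, cons(c, q(cons(e, c)))))))  →  cons(cons(cons(c, c), c), cons(c, pair(e, e)))   [R1 at 2.2.2]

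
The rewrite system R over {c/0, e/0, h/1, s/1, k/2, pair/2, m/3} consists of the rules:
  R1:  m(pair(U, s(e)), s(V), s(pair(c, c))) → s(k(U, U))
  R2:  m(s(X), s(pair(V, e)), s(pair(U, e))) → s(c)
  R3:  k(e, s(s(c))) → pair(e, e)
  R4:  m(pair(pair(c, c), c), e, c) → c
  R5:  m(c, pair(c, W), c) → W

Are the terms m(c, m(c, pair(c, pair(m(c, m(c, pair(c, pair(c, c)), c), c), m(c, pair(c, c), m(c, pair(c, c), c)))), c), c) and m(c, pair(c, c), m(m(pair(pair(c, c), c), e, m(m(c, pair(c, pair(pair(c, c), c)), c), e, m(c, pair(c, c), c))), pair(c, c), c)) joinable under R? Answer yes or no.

Reduce t₁ = m(c, m(c, pair(c, pair(m(c, m(c, pair(c, pair(c, c)), c), c), m(c, pair(c, c), m(c, pair(c, c), c)))), c), c):
1. m(c, m(c, pair(c, pair(m(c, m(c, pair(c, pair(c, c)), c), c), m(c, pair(c, c), m(c, pair(c, c), c)))), c), c)  →  m(c, pair(m(c, m(c, pair(c, pair(c, c)), c), c), m(c, pair(c, c), m(c, pair(c, c), c))), c)   [R5 at 2]
2. m(c, pair(m(c, m(c, pair(c, pair(c, c)), c), c), m(c, pair(c, c), m(c, pair(c, c), c))), c)  →  m(c, pair(m(c, pair(c, c), c), m(c, pair(c, c), m(c, pair(c, c), c))), c)   [R5 at 2.1.2]
3. m(c, pair(m(c, pair(c, c), c), m(c, pair(c, c), m(c, pair(c, c), c))), c)  →  m(c, pair(c, m(c, pair(c, c), m(c, pair(c, c), c))), c)   [R5 at 2.1]
4. m(c, pair(c, m(c, pair(c, c), m(c, pair(c, c), c))), c)  →  m(c, pair(c, c), m(c, pair(c, c), c))   [R5 at ε]
5. m(c, pair(c, c), m(c, pair(c, c), c))  →  m(c, pair(c, c), c)   [R5 at 3]
6. m(c, pair(c, c), c)  →  c   [R5 at ε]

Reduce t₂ = m(c, pair(c, c), m(m(pair(pair(c, c), c), e, m(m(c, pair(c, pair(pair(c, c), c)), c), e, m(c, pair(c, c), c))), pair(c, c), c)):
1. m(c, pair(c, c), m(m(pair(pair(c, c), c), e, m(m(c, pair(c, pair(pair(c, c), c)), c), e, m(c, pair(c, c), c))), pair(c, c), c))  →  m(c, pair(c, c), m(m(pair(pair(c, c), c), e, m(pair(pair(c, c), c), e, m(c, pair(c, c), c))), pair(c, c), c))   [R5 at 3.1.3.1]
2. m(c, pair(c, c), m(m(pair(pair(c, c), c), e, m(pair(pair(c, c), c), e, m(c, pair(c, c), c))), pair(c, c), c))  →  m(c, pair(c, c), m(m(pair(pair(c, c), c), e, m(pair(pair(c, c), c), e, c)), pair(c, c), c))   [R5 at 3.1.3.3]
3. m(c, pair(c, c), m(m(pair(pair(c, c), c), e, m(pair(pair(c, c), c), e, c)), pair(c, c), c))  →  m(c, pair(c, c), m(m(pair(pair(c, c), c), e, c), pair(c, c), c))   [R4 at 3.1.3]
4. m(c, pair(c, c), m(m(pair(pair(c, c), c), e, c), pair(c, c), c))  →  m(c, pair(c, c), m(c, pair(c, c), c))   [R4 at 3.1]
5. m(c, pair(c, c), m(c, pair(c, c), c))  →  m(c, pair(c, c), c)   [R5 at 3]
6. m(c, pair(c, c), c)  →  c   [R5 at ε]

yes — NF(t₁) = c, NF(t₂) = c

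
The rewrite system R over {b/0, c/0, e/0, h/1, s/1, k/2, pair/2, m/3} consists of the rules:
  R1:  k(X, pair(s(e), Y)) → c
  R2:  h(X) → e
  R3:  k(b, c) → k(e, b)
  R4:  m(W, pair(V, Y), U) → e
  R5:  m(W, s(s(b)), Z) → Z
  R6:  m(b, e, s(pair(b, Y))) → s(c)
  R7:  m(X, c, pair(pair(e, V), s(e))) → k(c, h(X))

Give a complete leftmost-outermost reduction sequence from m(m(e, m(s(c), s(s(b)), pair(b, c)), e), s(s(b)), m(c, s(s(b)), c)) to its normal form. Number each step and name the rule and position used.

1. m(m(e, m(s(c), s(s(b)), pair(b, c)), e), s(s(b)), m(c, s(s(b)), c))  →  m(c, s(s(b)), c)   [R5 at ε]
2. m(c, s(s(b)), c)  →  c   [R5 at ε]

c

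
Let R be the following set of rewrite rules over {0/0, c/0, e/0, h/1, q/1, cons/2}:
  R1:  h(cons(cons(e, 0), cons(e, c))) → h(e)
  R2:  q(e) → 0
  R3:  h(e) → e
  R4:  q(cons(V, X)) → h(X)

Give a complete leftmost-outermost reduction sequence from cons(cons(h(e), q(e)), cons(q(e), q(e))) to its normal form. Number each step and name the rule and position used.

1. cons(cons(h(e), q(e)), cons(q(e), q(e)))  →  cons(cons(e, q(e)), cons(q(e), q(e)))   [R3 at 1.1]
2. cons(cons(e, q(e)), cons(q(e), q(e)))  →  cons(cons(e, 0), cons(q(e), q(e)))   [R2 at 1.2]
3. cons(cons(e, 0), cons(q(e), q(e)))  →  cons(cons(e, 0), cons(0, q(e)))   [R2 at 2.1]
4. cons(cons(e, 0), cons(0, q(e)))  →  cons(cons(e, 0), cons(0, 0))   [R2 at 2.2]

cons(cons(e, 0), cons(0, 0))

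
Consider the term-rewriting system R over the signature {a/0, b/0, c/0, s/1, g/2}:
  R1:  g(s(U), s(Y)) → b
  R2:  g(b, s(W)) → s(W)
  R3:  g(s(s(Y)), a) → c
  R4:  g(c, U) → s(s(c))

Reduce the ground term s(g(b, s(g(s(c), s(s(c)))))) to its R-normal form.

s(s(b))

1. s(g(b, s(g(s(c), s(s(c))))))  →  s(s(g(s(c), s(s(c)))))   [R2 at 1]
2. s(s(g(s(c), s(s(c)))))  →  s(s(b))   [R1 at 1.1]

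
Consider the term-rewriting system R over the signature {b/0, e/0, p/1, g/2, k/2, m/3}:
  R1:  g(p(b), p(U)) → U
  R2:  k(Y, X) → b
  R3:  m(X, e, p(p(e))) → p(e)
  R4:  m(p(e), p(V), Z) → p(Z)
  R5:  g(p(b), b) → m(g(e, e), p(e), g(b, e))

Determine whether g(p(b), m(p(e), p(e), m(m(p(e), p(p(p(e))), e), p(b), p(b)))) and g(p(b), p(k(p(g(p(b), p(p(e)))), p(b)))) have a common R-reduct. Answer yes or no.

no — NF(t₁) = p(p(b)), NF(t₂) = b

Reduce t₁ = g(p(b), m(p(e), p(e), m(m(p(e), p(p(p(e))), e), p(b), p(b)))):
1. g(p(b), m(p(e), p(e), m(m(p(e), p(p(p(e))), e), p(b), p(b))))  →  g(p(b), p(m(m(p(e), p(p(p(e))), e), p(b), p(b))))   [R4 at 2]
2. g(p(b), p(m(m(p(e), p(p(p(e))), e), p(b), p(b))))  →  m(m(p(e), p(p(p(e))), e), p(b), p(b))   [R1 at ε]
3. m(m(p(e), p(p(p(e))), e), p(b), p(b))  →  m(p(e), p(b), p(b))   [R4 at 1]
4. m(p(e), p(b), p(b))  →  p(p(b))   [R4 at ε]

Reduce t₂ = g(p(b), p(k(p(g(p(b), p(p(e)))), p(b)))):
1. g(p(b), p(k(p(g(p(b), p(p(e)))), p(b))))  →  k(p(g(p(b), p(p(e)))), p(b))   [R1 at ε]
2. k(p(g(p(b), p(p(e)))), p(b))  →  b   [R2 at ε]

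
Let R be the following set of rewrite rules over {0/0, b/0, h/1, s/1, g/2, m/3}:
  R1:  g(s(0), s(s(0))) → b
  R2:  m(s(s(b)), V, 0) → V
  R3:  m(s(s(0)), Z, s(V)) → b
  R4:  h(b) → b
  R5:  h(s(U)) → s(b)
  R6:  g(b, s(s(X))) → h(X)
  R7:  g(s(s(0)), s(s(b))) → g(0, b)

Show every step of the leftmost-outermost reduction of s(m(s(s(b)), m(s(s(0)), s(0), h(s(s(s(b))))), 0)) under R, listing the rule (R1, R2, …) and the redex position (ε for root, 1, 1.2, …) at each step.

1. s(m(s(s(b)), m(s(s(0)), s(0), h(s(s(s(b))))), 0))  →  s(m(s(s(0)), s(0), h(s(s(s(b))))))   [R2 at 1]
2. s(m(s(s(0)), s(0), h(s(s(s(b))))))  →  s(m(s(s(0)), s(0), s(b)))   [R5 at 1.3]
3. s(m(s(s(0)), s(0), s(b)))  →  s(b)   [R3 at 1]

s(b)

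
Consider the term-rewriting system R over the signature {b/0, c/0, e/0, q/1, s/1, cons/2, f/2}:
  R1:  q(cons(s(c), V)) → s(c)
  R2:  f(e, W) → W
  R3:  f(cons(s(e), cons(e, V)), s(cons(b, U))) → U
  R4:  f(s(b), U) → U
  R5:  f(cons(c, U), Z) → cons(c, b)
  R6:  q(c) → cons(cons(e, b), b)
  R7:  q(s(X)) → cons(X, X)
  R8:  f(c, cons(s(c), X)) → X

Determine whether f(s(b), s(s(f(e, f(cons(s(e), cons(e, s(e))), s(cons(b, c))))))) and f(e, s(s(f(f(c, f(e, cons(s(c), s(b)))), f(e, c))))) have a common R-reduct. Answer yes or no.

Reduce t₁ = f(s(b), s(s(f(e, f(cons(s(e), cons(e, s(e))), s(cons(b, c))))))):
1. f(s(b), s(s(f(e, f(cons(s(e), cons(e, s(e))), s(cons(b, c)))))))  →  s(s(f(e, f(cons(s(e), cons(e, s(e))), s(cons(b, c))))))   [R4 at ε]
2. s(s(f(e, f(cons(s(e), cons(e, s(e))), s(cons(b, c))))))  →  s(s(f(cons(s(e), cons(e, s(e))), s(cons(b, c)))))   [R2 at 1.1]
3. s(s(f(cons(s(e), cons(e, s(e))), s(cons(b, c)))))  →  s(s(c))   [R3 at 1.1]

Reduce t₂ = f(e, s(s(f(f(c, f(e, cons(s(c), s(b)))), f(e, c))))):
1. f(e, s(s(f(f(c, f(e, cons(s(c), s(b)))), f(e, c)))))  →  s(s(f(f(c, f(e, cons(s(c), s(b)))), f(e, c))))   [R2 at ε]
2. s(s(f(f(c, f(e, cons(s(c), s(b)))), f(e, c))))  →  s(s(f(f(c, cons(s(c), s(b))), f(e, c))))   [R2 at 1.1.1.2]
3. s(s(f(f(c, cons(s(c), s(b))), f(e, c))))  →  s(s(f(s(b), f(e, c))))   [R8 at 1.1.1]
4. s(s(f(s(b), f(e, c))))  →  s(s(f(e, c)))   [R4 at 1.1]
5. s(s(f(e, c)))  →  s(s(c))   [R2 at 1.1]

yes — NF(t₁) = s(s(c)), NF(t₂) = s(s(c))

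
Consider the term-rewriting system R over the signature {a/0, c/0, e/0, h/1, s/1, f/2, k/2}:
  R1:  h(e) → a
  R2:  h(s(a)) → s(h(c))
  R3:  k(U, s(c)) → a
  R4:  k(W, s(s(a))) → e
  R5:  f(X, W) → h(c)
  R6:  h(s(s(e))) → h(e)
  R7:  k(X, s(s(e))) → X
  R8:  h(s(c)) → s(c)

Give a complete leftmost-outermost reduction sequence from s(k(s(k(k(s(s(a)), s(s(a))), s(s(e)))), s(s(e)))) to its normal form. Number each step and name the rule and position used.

s(s(e))

1. s(k(s(k(k(s(s(a)), s(s(a))), s(s(e)))), s(s(e))))  →  s(s(k(k(s(s(a)), s(s(a))), s(s(e)))))   [R7 at 1]
2. s(s(k(k(s(s(a)), s(s(a))), s(s(e)))))  →  s(s(k(s(s(a)), s(s(a)))))   [R7 at 1.1]
3. s(s(k(s(s(a)), s(s(a)))))  →  s(s(e))   [R4 at 1.1]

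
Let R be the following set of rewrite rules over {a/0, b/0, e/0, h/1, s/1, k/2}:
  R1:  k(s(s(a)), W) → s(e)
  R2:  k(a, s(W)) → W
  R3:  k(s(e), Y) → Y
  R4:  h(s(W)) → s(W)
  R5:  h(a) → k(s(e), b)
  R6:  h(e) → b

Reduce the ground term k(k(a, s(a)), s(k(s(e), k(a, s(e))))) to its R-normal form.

e

1. k(k(a, s(a)), s(k(s(e), k(a, s(e)))))  →  k(a, s(k(s(e), k(a, s(e)))))   [R2 at 1]
2. k(a, s(k(s(e), k(a, s(e)))))  →  k(s(e), k(a, s(e)))   [R2 at ε]
3. k(s(e), k(a, s(e)))  →  k(a, s(e))   [R3 at ε]
4. k(a, s(e))  →  e   [R2 at ε]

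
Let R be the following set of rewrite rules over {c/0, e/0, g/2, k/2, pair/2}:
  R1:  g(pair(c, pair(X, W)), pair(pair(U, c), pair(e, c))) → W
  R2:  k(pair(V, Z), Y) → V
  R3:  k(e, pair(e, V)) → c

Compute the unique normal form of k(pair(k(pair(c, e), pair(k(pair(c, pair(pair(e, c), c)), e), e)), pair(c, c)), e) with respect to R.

c

1. k(pair(k(pair(c, e), pair(k(pair(c, pair(pair(e, c), c)), e), e)), pair(c, c)), e)  →  k(pair(c, e), pair(k(pair(c, pair(pair(e, c), c)), e), e))   [R2 at ε]
2. k(pair(c, e), pair(k(pair(c, pair(pair(e, c), c)), e), e))  →  c   [R2 at ε]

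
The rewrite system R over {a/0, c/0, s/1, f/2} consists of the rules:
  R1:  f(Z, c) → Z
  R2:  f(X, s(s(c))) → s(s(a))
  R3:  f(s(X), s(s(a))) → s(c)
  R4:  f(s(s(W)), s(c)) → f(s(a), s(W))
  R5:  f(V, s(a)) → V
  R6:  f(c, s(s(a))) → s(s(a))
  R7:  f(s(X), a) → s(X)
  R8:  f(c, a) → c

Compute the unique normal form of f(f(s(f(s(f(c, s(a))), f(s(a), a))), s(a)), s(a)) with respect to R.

s(s(c))

1. f(f(s(f(s(f(c, s(a))), f(s(a), a))), s(a)), s(a))  →  f(s(f(s(f(c, s(a))), f(s(a), a))), s(a))   [R5 at ε]
2. f(s(f(s(f(c, s(a))), f(s(a), a))), s(a))  →  s(f(s(f(c, s(a))), f(s(a), a)))   [R5 at ε]
3. s(f(s(f(c, s(a))), f(s(a), a)))  →  s(f(s(c), f(s(a), a)))   [R5 at 1.1.1]
4. s(f(s(c), f(s(a), a)))  →  s(f(s(c), s(a)))   [R7 at 1.2]
5. s(f(s(c), s(a)))  →  s(s(c))   [R5 at 1]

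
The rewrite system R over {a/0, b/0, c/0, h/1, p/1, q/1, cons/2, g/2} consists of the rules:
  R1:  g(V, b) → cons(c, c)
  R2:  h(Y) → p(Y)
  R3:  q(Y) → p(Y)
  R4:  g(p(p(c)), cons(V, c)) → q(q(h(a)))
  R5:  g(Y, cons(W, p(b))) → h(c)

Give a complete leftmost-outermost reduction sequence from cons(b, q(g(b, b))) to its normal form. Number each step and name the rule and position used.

1. cons(b, q(g(b, b)))  →  cons(b, p(g(b, b)))   [R3 at 2]
2. cons(b, p(g(b, b)))  →  cons(b, p(cons(c, c)))   [R1 at 2.1]

cons(b, p(cons(c, c)))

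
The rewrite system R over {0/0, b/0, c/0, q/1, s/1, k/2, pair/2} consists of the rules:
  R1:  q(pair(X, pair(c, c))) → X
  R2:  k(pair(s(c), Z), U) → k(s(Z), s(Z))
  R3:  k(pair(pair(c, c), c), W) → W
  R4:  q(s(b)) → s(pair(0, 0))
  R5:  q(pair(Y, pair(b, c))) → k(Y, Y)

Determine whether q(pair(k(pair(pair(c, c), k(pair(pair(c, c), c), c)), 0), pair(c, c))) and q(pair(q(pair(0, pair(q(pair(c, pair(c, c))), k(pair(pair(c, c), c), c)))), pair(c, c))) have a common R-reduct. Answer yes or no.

yes — NF(t₁) = 0, NF(t₂) = 0

Reduce t₁ = q(pair(k(pair(pair(c, c), k(pair(pair(c, c), c), c)), 0), pair(c, c))):
1. q(pair(k(pair(pair(c, c), k(pair(pair(c, c), c), c)), 0), pair(c, c)))  →  k(pair(pair(c, c), k(pair(pair(c, c), c), c)), 0)   [R1 at ε]
2. k(pair(pair(c, c), k(pair(pair(c, c), c), c)), 0)  →  k(pair(pair(c, c), c), 0)   [R3 at 1.2]
3. k(pair(pair(c, c), c), 0)  →  0   [R3 at ε]

Reduce t₂ = q(pair(q(pair(0, pair(q(pair(c, pair(c, c))), k(pair(pair(c, c), c), c)))), pair(c, c))):
1. q(pair(q(pair(0, pair(q(pair(c, pair(c, c))), k(pair(pair(c, c), c), c)))), pair(c, c)))  →  q(pair(0, pair(q(pair(c, pair(c, c))), k(pair(pair(c, c), c), c))))   [R1 at ε]
2. q(pair(0, pair(q(pair(c, pair(c, c))), k(pair(pair(c, c), c), c))))  →  q(pair(0, pair(c, k(pair(pair(c, c), c), c))))   [R1 at 1.2.1]
3. q(pair(0, pair(c, k(pair(pair(c, c), c), c))))  →  q(pair(0, pair(c, c)))   [R3 at 1.2.2]
4. q(pair(0, pair(c, c)))  →  0   [R1 at ε]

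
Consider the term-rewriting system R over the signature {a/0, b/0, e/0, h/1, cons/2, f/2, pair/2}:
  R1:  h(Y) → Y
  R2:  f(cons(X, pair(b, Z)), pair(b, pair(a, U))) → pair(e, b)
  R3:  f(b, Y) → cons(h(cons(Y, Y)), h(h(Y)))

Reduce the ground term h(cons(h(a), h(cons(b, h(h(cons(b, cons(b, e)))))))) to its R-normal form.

1. h(cons(h(a), h(cons(b, h(h(cons(b, cons(b, e))))))))  →  cons(h(a), h(cons(b, h(h(cons(b, cons(b, e)))))))   [R1 at ε]
2. cons(h(a), h(cons(b, h(h(cons(b, cons(b, e)))))))  →  cons(a, h(cons(b, h(h(cons(b, cons(b, e)))))))   [R1 at 1]
3. cons(a, h(cons(b, h(h(cons(b, cons(b, e)))))))  →  cons(a, cons(b, h(h(cons(b, cons(b, e))))))   [R1 at 2]
4. cons(a, cons(b, h(h(cons(b, cons(b, e))))))  →  cons(a, cons(b, h(cons(b, cons(b, e)))))   [R1 at 2.2]
5. cons(a, cons(b, h(cons(b, cons(b, e)))))  →  cons(a, cons(b, cons(b, cons(b, e))))   [R1 at 2.2]

cons(a, cons(b, cons(b, cons(b, e))))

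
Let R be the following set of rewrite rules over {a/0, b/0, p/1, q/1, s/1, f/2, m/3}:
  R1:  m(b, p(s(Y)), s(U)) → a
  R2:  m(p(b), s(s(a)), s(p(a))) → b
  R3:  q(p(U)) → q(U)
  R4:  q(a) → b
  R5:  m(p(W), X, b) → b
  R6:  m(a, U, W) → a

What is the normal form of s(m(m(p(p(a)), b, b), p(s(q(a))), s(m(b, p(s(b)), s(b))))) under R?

1. s(m(m(p(p(a)), b, b), p(s(q(a))), s(m(b, p(s(b)), s(b)))))  →  s(m(b, p(s(q(a))), s(m(b, p(s(b)), s(b)))))   [R5 at 1.1]
2. s(m(b, p(s(q(a))), s(m(b, p(s(b)), s(b)))))  →  s(a)   [R1 at 1]

s(a)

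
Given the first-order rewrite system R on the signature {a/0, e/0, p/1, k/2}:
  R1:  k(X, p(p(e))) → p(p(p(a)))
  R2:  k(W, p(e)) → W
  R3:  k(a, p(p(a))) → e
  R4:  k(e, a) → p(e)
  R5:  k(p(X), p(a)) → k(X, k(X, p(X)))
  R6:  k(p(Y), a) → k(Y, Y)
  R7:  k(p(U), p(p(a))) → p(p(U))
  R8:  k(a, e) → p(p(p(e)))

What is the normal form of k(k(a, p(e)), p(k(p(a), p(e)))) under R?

1. k(k(a, p(e)), p(k(p(a), p(e))))  →  k(a, p(k(p(a), p(e))))   [R2 at 1]
2. k(a, p(k(p(a), p(e))))  →  k(a, p(p(a)))   [R2 at 2.1]
3. k(a, p(p(a)))  →  e   [R3 at ε]

e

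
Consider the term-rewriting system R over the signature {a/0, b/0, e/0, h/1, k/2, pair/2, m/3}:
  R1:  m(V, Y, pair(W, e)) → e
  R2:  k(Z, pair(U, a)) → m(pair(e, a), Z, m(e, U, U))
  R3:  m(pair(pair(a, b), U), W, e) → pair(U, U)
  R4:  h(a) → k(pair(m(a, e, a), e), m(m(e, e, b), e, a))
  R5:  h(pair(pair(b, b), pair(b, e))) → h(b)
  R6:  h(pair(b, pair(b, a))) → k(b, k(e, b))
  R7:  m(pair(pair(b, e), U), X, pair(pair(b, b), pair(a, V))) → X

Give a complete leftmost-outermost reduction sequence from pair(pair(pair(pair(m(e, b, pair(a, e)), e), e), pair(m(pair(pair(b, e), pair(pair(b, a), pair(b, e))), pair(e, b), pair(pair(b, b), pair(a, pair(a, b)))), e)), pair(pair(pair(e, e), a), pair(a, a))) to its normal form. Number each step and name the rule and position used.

pair(pair(pair(pair(e, e), e), pair(pair(e, b), e)), pair(pair(pair(e, e), a), pair(a, a)))

1. pair(pair(pair(pair(m(e, b, pair(a, e)), e), e), pair(m(pair(pair(b, e), pair(pair(b, a), pair(b, e))), pair(e, b), pair(pair(b, b), pair(a, pair(a, b)))), e)), pair(pair(pair(e, e), a), pair(a, a)))  →  pair(pair(pair(pair(e, e), e), pair(m(pair(pair(b, e), pair(pair(b, a), pair(b, e))), pair(e, b), pair(pair(b, b), pair(a, pair(a, b)))), e)), pair(pair(pair(e, e), a), pair(a, a)))   [R1 at 1.1.1.1]
2. pair(pair(pair(pair(e, e), e), pair(m(pair(pair(b, e), pair(pair(b, a), pair(b, e))), pair(e, b), pair(pair(b, b), pair(a, pair(a, b)))), e)), pair(pair(pair(e, e), a), pair(a, a)))  →  pair(pair(pair(pair(e, e), e), pair(pair(e, b), e)), pair(pair(pair(e, e), a), pair(a, a)))   [R7 at 1.2.1]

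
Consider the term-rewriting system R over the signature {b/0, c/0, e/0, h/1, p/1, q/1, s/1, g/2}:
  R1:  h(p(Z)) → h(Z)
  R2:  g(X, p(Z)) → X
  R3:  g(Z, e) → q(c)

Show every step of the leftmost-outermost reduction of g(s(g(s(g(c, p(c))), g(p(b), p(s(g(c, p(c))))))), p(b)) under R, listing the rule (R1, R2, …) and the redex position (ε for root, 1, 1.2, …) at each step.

1. g(s(g(s(g(c, p(c))), g(p(b), p(s(g(c, p(c))))))), p(b))  →  s(g(s(g(c, p(c))), g(p(b), p(s(g(c, p(c)))))))   [R2 at ε]
2. s(g(s(g(c, p(c))), g(p(b), p(s(g(c, p(c)))))))  →  s(g(s(c), g(p(b), p(s(g(c, p(c)))))))   [R2 at 1.1.1]
3. s(g(s(c), g(p(b), p(s(g(c, p(c)))))))  →  s(g(s(c), p(b)))   [R2 at 1.2]
4. s(g(s(c), p(b)))  →  s(s(c))   [R2 at 1]

s(s(c))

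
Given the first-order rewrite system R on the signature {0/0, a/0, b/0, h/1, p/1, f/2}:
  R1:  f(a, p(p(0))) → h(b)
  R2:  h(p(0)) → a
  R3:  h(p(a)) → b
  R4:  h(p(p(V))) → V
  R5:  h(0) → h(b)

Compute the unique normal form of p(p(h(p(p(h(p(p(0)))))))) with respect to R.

1. p(p(h(p(p(h(p(p(0))))))))  →  p(p(h(p(p(0)))))   [R4 at 1.1]
2. p(p(h(p(p(0)))))  →  p(p(0))   [R4 at 1.1]

p(p(0))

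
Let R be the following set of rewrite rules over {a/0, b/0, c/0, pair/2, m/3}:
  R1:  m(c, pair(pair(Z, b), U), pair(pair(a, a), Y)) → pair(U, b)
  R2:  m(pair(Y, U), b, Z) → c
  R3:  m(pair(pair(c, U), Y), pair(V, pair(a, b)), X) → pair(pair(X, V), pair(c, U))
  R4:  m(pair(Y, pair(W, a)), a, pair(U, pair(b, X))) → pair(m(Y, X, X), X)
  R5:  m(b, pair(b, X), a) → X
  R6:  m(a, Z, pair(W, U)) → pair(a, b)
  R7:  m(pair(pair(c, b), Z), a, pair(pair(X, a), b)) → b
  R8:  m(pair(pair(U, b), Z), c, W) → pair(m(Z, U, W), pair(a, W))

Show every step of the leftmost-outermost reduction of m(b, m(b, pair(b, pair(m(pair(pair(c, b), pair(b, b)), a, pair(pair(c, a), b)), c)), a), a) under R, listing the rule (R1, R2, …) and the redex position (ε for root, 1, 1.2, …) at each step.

c

1. m(b, m(b, pair(b, pair(m(pair(pair(c, b), pair(b, b)), a, pair(pair(c, a), b)), c)), a), a)  →  m(b, pair(m(pair(pair(c, b), pair(b, b)), a, pair(pair(c, a), b)), c), a)   [R5 at 2]
2. m(b, pair(m(pair(pair(c, b), pair(b, b)), a, pair(pair(c, a), b)), c), a)  →  m(b, pair(b, c), a)   [R7 at 2.1]
3. m(b, pair(b, c), a)  →  c   [R5 at ε]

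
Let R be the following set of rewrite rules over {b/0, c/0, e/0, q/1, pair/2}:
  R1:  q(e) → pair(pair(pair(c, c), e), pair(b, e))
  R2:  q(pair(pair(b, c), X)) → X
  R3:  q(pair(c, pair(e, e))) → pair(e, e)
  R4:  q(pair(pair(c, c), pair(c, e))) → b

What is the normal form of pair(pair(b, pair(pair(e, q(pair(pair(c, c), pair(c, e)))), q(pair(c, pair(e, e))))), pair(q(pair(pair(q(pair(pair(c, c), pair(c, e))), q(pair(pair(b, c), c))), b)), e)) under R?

pair(pair(b, pair(pair(e, b), pair(e, e))), pair(b, e))

1. pair(pair(b, pair(pair(e, q(pair(pair(c, c), pair(c, e)))), q(pair(c, pair(e, e))))), pair(q(pair(pair(q(pair(pair(c, c), pair(c, e))), q(pair(pair(b, c), c))), b)), e))  →  pair(pair(b, pair(pair(e, b), q(pair(c, pair(e, e))))), pair(q(pair(pair(q(pair(pair(c, c), pair(c, e))), q(pair(pair(b, c), c))), b)), e))   [R4 at 1.2.1.2]
2. pair(pair(b, pair(pair(e, b), q(pair(c, pair(e, e))))), pair(q(pair(pair(q(pair(pair(c, c), pair(c, e))), q(pair(pair(b, c), c))), b)), e))  →  pair(pair(b, pair(pair(e, b), pair(e, e))), pair(q(pair(pair(q(pair(pair(c, c), pair(c, e))), q(pair(pair(b, c), c))), b)), e))   [R3 at 1.2.2]
3. pair(pair(b, pair(pair(e, b), pair(e, e))), pair(q(pair(pair(q(pair(pair(c, c), pair(c, e))), q(pair(pair(b, c), c))), b)), e))  →  pair(pair(b, pair(pair(e, b), pair(e, e))), pair(q(pair(pair(b, q(pair(pair(b, c), c))), b)), e))   [R4 at 2.1.1.1.1]
4. pair(pair(b, pair(pair(e, b), pair(e, e))), pair(q(pair(pair(b, q(pair(pair(b, c), c))), b)), e))  →  pair(pair(b, pair(pair(e, b), pair(e, e))), pair(q(pair(pair(b, c), b)), e))   [R2 at 2.1.1.1.2]
5. pair(pair(b, pair(pair(e, b), pair(e, e))), pair(q(pair(pair(b, c), b)), e))  →  pair(pair(b, pair(pair(e, b), pair(e, e))), pair(b, e))   [R2 at 2.1]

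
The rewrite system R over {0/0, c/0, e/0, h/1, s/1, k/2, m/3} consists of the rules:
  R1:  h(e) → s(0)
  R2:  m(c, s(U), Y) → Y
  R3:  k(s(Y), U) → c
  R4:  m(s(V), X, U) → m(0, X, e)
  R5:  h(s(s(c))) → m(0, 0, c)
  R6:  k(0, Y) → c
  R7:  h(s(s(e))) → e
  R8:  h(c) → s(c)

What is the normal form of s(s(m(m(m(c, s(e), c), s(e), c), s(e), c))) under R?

s(s(c))

1. s(s(m(m(m(c, s(e), c), s(e), c), s(e), c)))  →  s(s(m(m(c, s(e), c), s(e), c)))   [R2 at 1.1.1.1]
2. s(s(m(m(c, s(e), c), s(e), c)))  →  s(s(m(c, s(e), c)))   [R2 at 1.1.1]
3. s(s(m(c, s(e), c)))  →  s(s(c))   [R2 at 1.1]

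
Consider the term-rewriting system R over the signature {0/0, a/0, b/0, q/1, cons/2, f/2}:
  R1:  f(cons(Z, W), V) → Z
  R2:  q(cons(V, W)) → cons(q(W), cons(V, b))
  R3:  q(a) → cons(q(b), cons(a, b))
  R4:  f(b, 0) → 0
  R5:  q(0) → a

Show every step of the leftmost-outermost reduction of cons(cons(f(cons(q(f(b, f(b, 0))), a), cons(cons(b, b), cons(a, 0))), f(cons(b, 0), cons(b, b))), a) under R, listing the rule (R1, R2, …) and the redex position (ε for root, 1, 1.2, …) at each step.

1. cons(cons(f(cons(q(f(b, f(b, 0))), a), cons(cons(b, b), cons(a, 0))), f(cons(b, 0), cons(b, b))), a)  →  cons(cons(q(f(b, f(b, 0))), f(cons(b, 0), cons(b, b))), a)   [R1 at 1.1]
2. cons(cons(q(f(b, f(b, 0))), f(cons(b, 0), cons(b, b))), a)  →  cons(cons(q(f(b, 0)), f(cons(b, 0), cons(b, b))), a)   [R4 at 1.1.1.2]
3. cons(cons(q(f(b, 0)), f(cons(b, 0), cons(b, b))), a)  →  cons(cons(q(0), f(cons(b, 0), cons(b, b))), a)   [R4 at 1.1.1]
4. cons(cons(q(0), f(cons(b, 0), cons(b, b))), a)  →  cons(cons(a, f(cons(b, 0), cons(b, b))), a)   [R5 at 1.1]
5. cons(cons(a, f(cons(b, 0), cons(b, b))), a)  →  cons(cons(a, b), a)   [R1 at 1.2]

cons(cons(a, b), a)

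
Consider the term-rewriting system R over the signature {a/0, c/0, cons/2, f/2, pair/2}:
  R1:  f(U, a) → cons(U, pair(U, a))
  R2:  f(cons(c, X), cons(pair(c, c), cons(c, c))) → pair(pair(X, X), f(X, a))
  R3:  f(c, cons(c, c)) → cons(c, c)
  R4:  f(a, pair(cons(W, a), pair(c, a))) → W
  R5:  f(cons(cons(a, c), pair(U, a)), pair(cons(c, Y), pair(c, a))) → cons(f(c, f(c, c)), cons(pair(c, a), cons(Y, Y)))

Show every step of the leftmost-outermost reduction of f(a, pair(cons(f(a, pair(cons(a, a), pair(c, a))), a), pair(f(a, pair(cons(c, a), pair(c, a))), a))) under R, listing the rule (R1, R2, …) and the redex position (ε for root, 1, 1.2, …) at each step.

a

1. f(a, pair(cons(f(a, pair(cons(a, a), pair(c, a))), a), pair(f(a, pair(cons(c, a), pair(c, a))), a)))  →  f(a, pair(cons(a, a), pair(f(a, pair(cons(c, a), pair(c, a))), a)))   [R4 at 2.1.1]
2. f(a, pair(cons(a, a), pair(f(a, pair(cons(c, a), pair(c, a))), a)))  →  f(a, pair(cons(a, a), pair(c, a)))   [R4 at 2.2.1]
3. f(a, pair(cons(a, a), pair(c, a)))  →  a   [R4 at ε]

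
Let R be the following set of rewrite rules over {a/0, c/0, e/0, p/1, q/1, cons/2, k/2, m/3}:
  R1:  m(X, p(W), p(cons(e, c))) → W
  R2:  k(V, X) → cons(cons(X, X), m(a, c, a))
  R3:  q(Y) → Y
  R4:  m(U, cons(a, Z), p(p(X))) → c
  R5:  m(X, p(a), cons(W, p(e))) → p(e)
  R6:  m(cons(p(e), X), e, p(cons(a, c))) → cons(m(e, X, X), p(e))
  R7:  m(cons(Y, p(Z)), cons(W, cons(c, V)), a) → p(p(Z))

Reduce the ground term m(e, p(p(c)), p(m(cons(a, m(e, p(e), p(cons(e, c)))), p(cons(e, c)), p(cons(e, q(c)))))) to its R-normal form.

1. m(e, p(p(c)), p(m(cons(a, m(e, p(e), p(cons(e, c)))), p(cons(e, c)), p(cons(e, q(c))))))  →  m(e, p(p(c)), p(m(cons(a, e), p(cons(e, c)), p(cons(e, q(c))))))   [R1 at 3.1.1.2]
2. m(e, p(p(c)), p(m(cons(a, e), p(cons(e, c)), p(cons(e, q(c))))))  →  m(e, p(p(c)), p(m(cons(a, e), p(cons(e, c)), p(cons(e, c)))))   [R3 at 3.1.3.1.2]
3. m(e, p(p(c)), p(m(cons(a, e), p(cons(e, c)), p(cons(e, c)))))  →  m(e, p(p(c)), p(cons(e, c)))   [R1 at 3.1]
4. m(e, p(p(c)), p(cons(e, c)))  →  p(c)   [R1 at ε]

p(c)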